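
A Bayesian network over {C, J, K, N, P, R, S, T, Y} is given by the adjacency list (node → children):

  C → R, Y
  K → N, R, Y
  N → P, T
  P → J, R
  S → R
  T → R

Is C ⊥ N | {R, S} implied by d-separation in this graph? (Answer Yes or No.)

Enumerating the 6 paths from C to N and testing each for blocking by {R, S}:
  1. C → Y ← K → N — Y:collider[blocks]; K:fork[open] ⇒ blocked
  2. C → Y ← K → R ← T ← N — Y:collider[blocks]; K:fork[open]; R:collider[open]; T:chain[open] ⇒ blocked
  3. C → Y ← K → R ← P ← N — Y:collider[blocks]; K:fork[open]; R:collider[open]; P:chain[open] ⇒ blocked
  4. C → R ← K → N — R:collider[open]; K:fork[open] ⇒ active
  5. C → R ← T ← N — R:collider[open]; T:chain[open] ⇒ active
  6. C → R ← P ← N — R:collider[open]; P:chain[open] ⇒ active
Because an active path exists, C and N are not d-separated.

No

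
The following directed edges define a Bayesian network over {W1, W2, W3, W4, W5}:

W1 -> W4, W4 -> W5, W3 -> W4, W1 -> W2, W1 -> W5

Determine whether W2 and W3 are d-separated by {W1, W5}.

We examine all 2 paths between W2 and W3:
Path 1: W2 ← W1 → W5 ← W4 ← W3
  W1 is a fork here and W1 is conditioned on, so the path is blocked at W1.
Path 2: W2 ← W1 → W4 ← W3
  W1 is a fork here and W1 is conditioned on, so the path is blocked at W1.
Since every path is blocked, d-separation holds.

Yes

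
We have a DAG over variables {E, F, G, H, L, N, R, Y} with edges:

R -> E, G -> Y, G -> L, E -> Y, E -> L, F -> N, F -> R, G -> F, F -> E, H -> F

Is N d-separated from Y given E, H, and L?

No — N and Y are not d-separated given {E, H, L}.

6 paths connect N and Y; each must be blocked for d-separation to hold:
  1. N ← F ← G → L ← E → Y — F:chain[open]; G:fork[open]; L:collider[open]; E:fork[blocks] ⇒ blocked
  2. N ← F ← G → Y — F:chain[open]; G:fork[open] ⇒ active
  3. N ← F → E → L ← G → Y — F:fork[open]; E:chain[blocks]; L:collider[open]; G:fork[open] ⇒ blocked
  4. N ← F → E → Y — F:fork[open]; E:chain[blocks] ⇒ blocked
  5. N ← F → R → E → L ← G → Y — F:fork[open]; R:chain[open]; E:chain[blocks]; L:collider[open]; G:fork[open] ⇒ blocked
  6. N ← F → R → E → Y — F:fork[open]; R:chain[open]; E:chain[blocks] ⇒ blocked
Because an active path exists, N and Y are not d-separated.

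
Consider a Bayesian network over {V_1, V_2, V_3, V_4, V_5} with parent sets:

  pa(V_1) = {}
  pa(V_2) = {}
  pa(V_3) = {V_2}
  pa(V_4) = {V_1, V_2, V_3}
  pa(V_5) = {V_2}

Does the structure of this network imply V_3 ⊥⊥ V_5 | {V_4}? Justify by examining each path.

2 paths connect V_3 and V_5; each must be blocked for d-separation to hold:
Path 1: V_3 → V_4 ← V_2 → V_5
  V_4 is a collider and V_4 is conditioned on, which opens it; V_2 is a fork and V_2 is not conditioned on — no node blocks this path, so it is active.
Path 2: V_3 ← V_2 → V_5
  V_2 is a fork and V_2 is not conditioned on — no node blocks this path, so it is active.
Since the path V_3 → V_4 ← V_2 → V_5 is active, V_3 and V_5 are not d-separated given {V_4}.

No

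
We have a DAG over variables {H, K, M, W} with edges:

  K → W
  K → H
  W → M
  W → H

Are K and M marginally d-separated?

2 paths connect K and M; each must be blocked for d-separation to hold:
Path 1: K → W → M
  W is a chain and W is not conditioned on — no node blocks this path, so it is active.
Path 2: K → H ← W → M
  H is a collider here and neither H nor any of its descendants is conditioned on, so the collider stays closed — the path is blocked at H.
Since the path K → W → M is active, K and M are not d-separated given ∅.

No — K and M are not d-separated given ∅.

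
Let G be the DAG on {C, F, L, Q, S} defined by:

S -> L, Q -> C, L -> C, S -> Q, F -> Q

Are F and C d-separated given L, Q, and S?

Yes — F and C are d-separated given {L, Q, S}.

2 paths connect F and C; each must be blocked for d-separation to hold:
Path 1: F → Q → C
  Q is a chain here and Q is conditioned on, so the path is blocked at Q.
Path 2: F → Q ← S → L → C
  S is a fork here and S is conditioned on, so the path is blocked at S.
Since every path is blocked, d-separation holds.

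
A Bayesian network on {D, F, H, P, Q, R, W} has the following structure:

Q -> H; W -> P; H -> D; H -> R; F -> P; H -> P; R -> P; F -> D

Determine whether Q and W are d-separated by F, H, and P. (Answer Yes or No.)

Yes

Enumerating the 3 paths from Q to W and testing each for blocking by {F, H, P}:
Path 1: Q → H → D ← F → P ← W
  H is a chain here and H is conditioned on, so the path is blocked at H.
Path 2: Q → H → R → P ← W
  H is a chain here and H is conditioned on, so the path is blocked at H.
Path 3: Q → H → P ← W
  H is a chain here and H is conditioned on, so the path is blocked at H.
Every path is blocked, so Q and W are d-separated given {F, H, P}.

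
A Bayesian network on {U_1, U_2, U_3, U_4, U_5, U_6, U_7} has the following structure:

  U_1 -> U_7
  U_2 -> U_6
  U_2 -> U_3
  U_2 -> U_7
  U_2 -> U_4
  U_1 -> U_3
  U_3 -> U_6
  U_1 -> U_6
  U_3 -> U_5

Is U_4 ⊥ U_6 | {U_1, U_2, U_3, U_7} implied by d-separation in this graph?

Yes

There are 5 undirected paths between U_4 and U_6; checking each against the conditioning set {U_1, U_2, U_3, U_7}:
Path 1: U_4 ← U_2 → U_3 → U_6
  U_2 is a fork here and U_2 is conditioned on, so the path is blocked at U_2.
Path 2: U_4 ← U_2 → U_3 ← U_1 → U_6
  U_2 is a fork here and U_2 is conditioned on, so the path is blocked at U_2.
Path 3: U_4 ← U_2 → U_6
  U_2 is a fork here and U_2 is conditioned on, so the path is blocked at U_2.
Path 4: U_4 ← U_2 → U_7 ← U_1 → U_3 → U_6
  U_2 is a fork here and U_2 is conditioned on, so the path is blocked at U_2.
Path 5: U_4 ← U_2 → U_7 ← U_1 → U_6
  U_2 is a fork here and U_2 is conditioned on, so the path is blocked at U_2.
All paths are blocked; U_4 ⊥ U_6 | {U_1, U_2, U_3, U_7} holds.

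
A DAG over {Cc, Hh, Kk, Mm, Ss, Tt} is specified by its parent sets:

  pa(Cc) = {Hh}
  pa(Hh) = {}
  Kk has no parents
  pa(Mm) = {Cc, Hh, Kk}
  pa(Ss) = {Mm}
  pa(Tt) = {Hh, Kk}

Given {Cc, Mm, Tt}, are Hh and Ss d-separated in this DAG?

3 paths connect Hh and Ss; each must be blocked for d-separation to hold:
Path 1: Hh → Cc → Mm → Ss
  Cc is a chain here and Cc is conditioned on, so the path is blocked at Cc.
Path 2: Hh → Tt ← Kk → Mm → Ss
  Mm is a chain here and Mm is conditioned on, so the path is blocked at Mm.
Path 3: Hh → Mm → Ss
  Mm is a chain here and Mm is conditioned on, so the path is blocked at Mm.
All paths are blocked; Hh ⊥ Ss | {Cc, Mm, Tt} holds.

Yes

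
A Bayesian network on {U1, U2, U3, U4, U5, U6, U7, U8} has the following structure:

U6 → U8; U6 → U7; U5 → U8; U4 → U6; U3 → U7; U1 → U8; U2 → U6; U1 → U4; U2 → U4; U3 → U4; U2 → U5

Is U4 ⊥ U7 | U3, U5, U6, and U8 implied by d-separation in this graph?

Yes — U4 and U7 are d-separated given {U3, U5, U6, U8}.

Enumerating the 6 paths from U4 to U7 and testing each for blocking by {U3, U5, U6, U8}:
  1. U4 ← U1 → U8 ← U5 ← U2 → U6 → U7 — U1:fork[open]; U8:collider[open]; U5:chain[blocks]; U2:fork[open]; U6:chain[blocks] ⇒ blocked
  2. U4 ← U1 → U8 ← U6 → U7 — U1:fork[open]; U8:collider[open]; U6:fork[blocks] ⇒ blocked
  3. U4 ← U3 → U7 — U3:fork[blocks] ⇒ blocked
  4. U4 ← U2 → U5 → U8 ← U6 → U7 — U2:fork[open]; U5:chain[blocks]; U8:collider[open]; U6:fork[blocks] ⇒ blocked
  5. U4 ← U2 → U6 → U7 — U2:fork[open]; U6:chain[blocks] ⇒ blocked
  6. U4 → U6 → U7 — U6:chain[blocks] ⇒ blocked
Every path is blocked, so U4 and U7 are d-separated given {U3, U5, U6, U8}.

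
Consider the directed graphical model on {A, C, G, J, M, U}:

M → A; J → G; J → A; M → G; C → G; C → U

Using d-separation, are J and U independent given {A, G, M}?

No — J and U are not d-separated given {A, G, M}.

There are 2 undirected paths between J and U; checking each against the conditioning set {A, G, M}:
Path 1: J → A ← M → G ← C → U
  M is a fork here and M is conditioned on, so the path is blocked at M.
Path 2: J → G ← C → U
  G is a collider and G is conditioned on, which opens it; C is a fork and C is not conditioned on — no node blocks this path, so it is active.
Because an active path exists, J and U are not d-separated.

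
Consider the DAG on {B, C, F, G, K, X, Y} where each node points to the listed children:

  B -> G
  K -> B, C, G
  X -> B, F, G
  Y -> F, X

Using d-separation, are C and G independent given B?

We examine all 3 paths between C and G:
  1. C ← K → G — K:fork[open] ⇒ active
  2. C ← K → B → G — K:fork[open]; B:chain[blocks] ⇒ blocked
  3. C ← K → B ← X → G — K:fork[open]; B:collider[open]; X:fork[open] ⇒ active
Since the path C ← K → G is active, C and G are not d-separated given {B}.

No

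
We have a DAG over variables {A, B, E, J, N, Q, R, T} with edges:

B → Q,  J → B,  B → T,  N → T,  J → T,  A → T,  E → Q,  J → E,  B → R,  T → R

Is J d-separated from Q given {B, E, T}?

Yes — J and Q are d-separated given {B, E, T}.

Enumerating the 4 paths from J to Q and testing each for blocking by {B, E, T}:
Path 1: J → T → R ← B → Q
  T is a chain here and T is conditioned on, so the path is blocked at T.
Path 2: J → T ← B → Q
  B is a fork here and B is conditioned on, so the path is blocked at B.
Path 3: J → B → Q
  B is a chain here and B is conditioned on, so the path is blocked at B.
Path 4: J → E → Q
  E is a chain here and E is conditioned on, so the path is blocked at E.
Since every path is blocked, d-separation holds.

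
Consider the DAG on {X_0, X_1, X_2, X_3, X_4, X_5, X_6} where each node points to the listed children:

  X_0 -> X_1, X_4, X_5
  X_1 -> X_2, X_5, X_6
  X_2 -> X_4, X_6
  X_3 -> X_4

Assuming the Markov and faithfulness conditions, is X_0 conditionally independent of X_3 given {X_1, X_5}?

Enumerating the 5 paths from X_0 to X_3 and testing each for blocking by {X_1, X_5}:
  1. X_0 → X_4 ← X_3 — X_4:collider[blocks] ⇒ blocked
  2. X_0 → X_5 ← X_1 → X_2 → X_4 ← X_3 — X_5:collider[open]; X_1:fork[blocks]; X_2:chain[open]; X_4:collider[blocks] ⇒ blocked
  3. X_0 → X_5 ← X_1 → X_6 ← X_2 → X_4 ← X_3 — X_5:collider[open]; X_1:fork[blocks]; X_6:collider[blocks]; X_2:fork[open]; X_4:collider[blocks] ⇒ blocked
  4. X_0 → X_1 → X_2 → X_4 ← X_3 — X_1:chain[blocks]; X_2:chain[open]; X_4:collider[blocks] ⇒ blocked
  5. X_0 → X_1 → X_6 ← X_2 → X_4 ← X_3 — X_1:chain[blocks]; X_6:collider[blocks]; X_2:fork[open]; X_4:collider[blocks] ⇒ blocked
Since every path is blocked, d-separation holds.

Yes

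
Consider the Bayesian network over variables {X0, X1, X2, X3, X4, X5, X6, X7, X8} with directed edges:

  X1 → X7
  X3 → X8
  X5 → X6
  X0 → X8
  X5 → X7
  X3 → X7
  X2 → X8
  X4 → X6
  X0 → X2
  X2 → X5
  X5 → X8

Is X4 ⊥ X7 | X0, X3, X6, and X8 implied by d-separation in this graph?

No

4 paths connect X4 and X7; each must be blocked for d-separation to hold:
Path 1: X4 → X6 ← X5 → X8 ← X3 → X7
  X3 is a fork here and X3 is conditioned on, so the path is blocked at X3.
Path 2: X4 → X6 ← X5 ← X2 → X8 ← X3 → X7
  X3 is a fork here and X3 is conditioned on, so the path is blocked at X3.
Path 3: X4 → X6 ← X5 ← X2 ← X0 → X8 ← X3 → X7
  X0 is a fork here and X0 is conditioned on, so the path is blocked at X0.
Path 4: X4 → X6 ← X5 → X7
  X6 is a collider and X6 is conditioned on, which opens it; X5 is a fork and X5 is not conditioned on — no node blocks this path, so it is active.
At least one path is unblocked, so d-separation fails.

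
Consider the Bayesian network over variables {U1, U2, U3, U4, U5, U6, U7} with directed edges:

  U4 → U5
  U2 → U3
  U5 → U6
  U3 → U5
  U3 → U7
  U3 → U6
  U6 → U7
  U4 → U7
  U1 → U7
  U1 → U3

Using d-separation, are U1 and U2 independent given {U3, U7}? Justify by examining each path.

6 paths connect U1 and U2; each must be blocked for d-separation to hold:
Path 1: U1 → U7 ← U4 → U5 → U6 ← U3 ← U2
  U3 is a chain here and U3 is conditioned on, so the path is blocked at U3.
Path 2: U1 → U7 ← U4 → U5 ← U3 ← U2
  U3 is a chain here and U3 is conditioned on, so the path is blocked at U3.
Path 3: U1 → U7 ← U6 ← U5 ← U3 ← U2
  U3 is a chain here and U3 is conditioned on, so the path is blocked at U3.
Path 4: U1 → U7 ← U6 ← U3 ← U2
  U3 is a chain here and U3 is conditioned on, so the path is blocked at U3.
Path 5: U1 → U7 ← U3 ← U2
  U3 is a chain here and U3 is conditioned on, so the path is blocked at U3.
Path 6: U1 → U3 ← U2
  U3 is a collider and U3 is conditioned on, which opens it — no node blocks this path, so it is active.
Since the path U1 → U3 ← U2 is active, U1 and U2 are not d-separated given {U3, U7}.

No — U1 and U2 are not d-separated given {U3, U7}.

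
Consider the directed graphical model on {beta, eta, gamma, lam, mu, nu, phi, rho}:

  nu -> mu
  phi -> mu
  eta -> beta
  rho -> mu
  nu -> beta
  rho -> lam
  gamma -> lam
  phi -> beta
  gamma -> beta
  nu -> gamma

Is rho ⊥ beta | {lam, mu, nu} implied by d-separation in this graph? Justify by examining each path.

There are 6 undirected paths between rho and beta; checking each against the conditioning set {lam, mu, nu}:
Path 1: rho → mu ← nu → gamma → beta
  nu is a fork here and nu is conditioned on, so the path is blocked at nu.
Path 2: rho → mu ← nu → beta
  nu is a fork here and nu is conditioned on, so the path is blocked at nu.
Path 3: rho → mu ← phi → beta
  mu is a collider and mu is conditioned on, which opens it; phi is a fork and phi is not conditioned on — no node blocks this path, so it is active.
Path 4: rho → lam ← gamma → beta
  lam is a collider and lam is conditioned on, which opens it; gamma is a fork and gamma is not conditioned on — no node blocks this path, so it is active.
Path 5: rho → lam ← gamma ← nu → beta
  nu is a fork here and nu is conditioned on, so the path is blocked at nu.
Path 6: rho → lam ← gamma ← nu → mu ← phi → beta
  nu is a fork here and nu is conditioned on, so the path is blocked at nu.
Since the path rho → mu ← phi → beta is active, rho and beta are not d-separated given {lam, mu, nu}.

No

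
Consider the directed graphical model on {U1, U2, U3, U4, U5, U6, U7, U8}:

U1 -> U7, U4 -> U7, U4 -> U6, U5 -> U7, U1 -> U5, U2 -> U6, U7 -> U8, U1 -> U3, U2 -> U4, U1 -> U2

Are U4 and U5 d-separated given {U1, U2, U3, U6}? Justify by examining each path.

There are 6 undirected paths between U4 and U5; checking each against the conditioning set {U1, U2, U3, U6}:
Path 1: U4 → U7 ← U1 → U5
  U7 is a collider here and neither U7 nor any of its descendants is conditioned on, so the collider stays closed — the path is blocked at U7.
Path 2: U4 → U7 ← U5
  U7 is a collider here and neither U7 nor any of its descendants is conditioned on, so the collider stays closed — the path is blocked at U7.
Path 3: U4 ← U2 ← U1 → U7 ← U5
  U2 is a chain here and U2 is conditioned on, so the path is blocked at U2.
Path 4: U4 ← U2 ← U1 → U5
  U2 is a chain here and U2 is conditioned on, so the path is blocked at U2.
Path 5: U4 → U6 ← U2 ← U1 → U7 ← U5
  U2 is a chain here and U2 is conditioned on, so the path is blocked at U2.
Path 6: U4 → U6 ← U2 ← U1 → U5
  U2 is a chain here and U2 is conditioned on, so the path is blocked at U2.
All paths are blocked; U4 ⊥ U5 | {U1, U2, U3, U6} holds.

Yes — U4 and U5 are d-separated given {U1, U2, U3, U6}.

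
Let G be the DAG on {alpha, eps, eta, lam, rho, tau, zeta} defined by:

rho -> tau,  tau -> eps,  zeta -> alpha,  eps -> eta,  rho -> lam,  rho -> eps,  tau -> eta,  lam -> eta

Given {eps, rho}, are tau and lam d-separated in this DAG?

Yes — tau and lam are d-separated given {eps, rho}.

6 paths connect tau and lam; each must be blocked for d-separation to hold:
Path 1: tau → eta ← lam
  eta is a collider here and neither eta nor any of its descendants is conditioned on, so the collider stays closed — the path is blocked at eta.
Path 2: tau → eta ← eps ← rho → lam
  eta is a collider here and neither eta nor any of its descendants is conditioned on, so the collider stays closed — the path is blocked at eta.
Path 3: tau ← rho → lam
  rho is a fork here and rho is conditioned on, so the path is blocked at rho.
Path 4: tau ← rho → eps → eta ← lam
  rho is a fork here and rho is conditioned on, so the path is blocked at rho.
Path 5: tau → eps → eta ← lam
  eps is a chain here and eps is conditioned on, so the path is blocked at eps.
Path 6: tau → eps ← rho → lam
  rho is a fork here and rho is conditioned on, so the path is blocked at rho.
All paths are blocked; tau ⊥ lam | {eps, rho} holds.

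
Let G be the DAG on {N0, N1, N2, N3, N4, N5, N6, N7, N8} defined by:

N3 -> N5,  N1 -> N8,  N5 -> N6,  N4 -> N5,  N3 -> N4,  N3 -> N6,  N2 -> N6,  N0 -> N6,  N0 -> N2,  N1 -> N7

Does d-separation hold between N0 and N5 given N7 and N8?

There are 6 undirected paths between N0 and N5; checking each against the conditioning set {N7, N8}:
Path 1: N0 → N6 ← N3 → N5
  N6 is a collider here and neither N6 nor any of its descendants is conditioned on, so the collider stays closed — the path is blocked at N6.
Path 2: N0 → N6 ← N3 → N4 → N5
  N6 is a collider here and neither N6 nor any of its descendants is conditioned on, so the collider stays closed — the path is blocked at N6.
Path 3: N0 → N6 ← N5
  N6 is a collider here and neither N6 nor any of its descendants is conditioned on, so the collider stays closed — the path is blocked at N6.
Path 4: N0 → N2 → N6 ← N3 → N5
  N6 is a collider here and neither N6 nor any of its descendants is conditioned on, so the collider stays closed — the path is blocked at N6.
Path 5: N0 → N2 → N6 ← N3 → N4 → N5
  N6 is a collider here and neither N6 nor any of its descendants is conditioned on, so the collider stays closed — the path is blocked at N6.
Path 6: N0 → N2 → N6 ← N5
  N6 is a collider here and neither N6 nor any of its descendants is conditioned on, so the collider stays closed — the path is blocked at N6.
Since every path is blocked, d-separation holds.

Yes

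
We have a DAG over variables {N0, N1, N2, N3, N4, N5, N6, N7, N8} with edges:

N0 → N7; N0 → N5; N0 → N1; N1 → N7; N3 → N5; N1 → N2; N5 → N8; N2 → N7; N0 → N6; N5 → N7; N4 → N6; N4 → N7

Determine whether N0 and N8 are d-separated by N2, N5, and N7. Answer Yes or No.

Yes — N0 and N8 are d-separated given {N2, N5, N7}.

There are 5 undirected paths between N0 and N8; checking each against the conditioning set {N2, N5, N7}:
Path 1: N0 → N7 ← N5 → N8
  N5 is a fork here and N5 is conditioned on, so the path is blocked at N5.
Path 2: N0 → N6 ← N4 → N7 ← N5 → N8
  N6 is a collider here and neither N6 nor any of its descendants is conditioned on, so the collider stays closed — the path is blocked at N6.
Path 3: N0 → N1 → N7 ← N5 → N8
  N5 is a fork here and N5 is conditioned on, so the path is blocked at N5.
Path 4: N0 → N1 → N2 → N7 ← N5 → N8
  N2 is a chain here and N2 is conditioned on, so the path is blocked at N2.
Path 5: N0 → N5 → N8
  N5 is a chain here and N5 is conditioned on, so the path is blocked at N5.
All paths are blocked; N0 ⊥ N8 | {N2, N5, N7} holds.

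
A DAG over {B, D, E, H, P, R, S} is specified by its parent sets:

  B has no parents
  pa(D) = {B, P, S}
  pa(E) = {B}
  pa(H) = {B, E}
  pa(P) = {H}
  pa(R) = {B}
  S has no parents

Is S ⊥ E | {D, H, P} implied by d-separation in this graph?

No

There are 4 undirected paths between S and E; checking each against the conditioning set {D, H, P}:
Path 1: S → D ← B → E
  D is a collider and D is conditioned on, which opens it; B is a fork and B is not conditioned on — no node blocks this path, so it is active.
Path 2: S → D ← B → H ← E
  D is a collider and D is conditioned on, which opens it; B is a fork and B is not conditioned on; H is a collider and H is conditioned on, which opens it — no node blocks this path, so it is active.
Path 3: S → D ← P ← H ← E
  P is a chain here and P is conditioned on, so the path is blocked at P.
Path 4: S → D ← P ← H ← B → E
  P is a chain here and P is conditioned on, so the path is blocked at P.
Since the path S → D ← B → E is active, S and E are not d-separated given {D, H, P}.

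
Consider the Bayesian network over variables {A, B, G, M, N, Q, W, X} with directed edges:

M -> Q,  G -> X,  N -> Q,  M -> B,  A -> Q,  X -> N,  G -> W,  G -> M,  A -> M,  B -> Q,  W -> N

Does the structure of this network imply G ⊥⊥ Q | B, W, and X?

Enumerating the 5 paths from G to Q and testing each for blocking by {B, W, X}:
  1. G → M → Q — M:chain[open] ⇒ active
  2. G → M ← A → Q — M:collider[open]; A:fork[open] ⇒ active
  3. G → M → B → Q — M:chain[open]; B:chain[blocks] ⇒ blocked
  4. G → X → N → Q — X:chain[blocks]; N:chain[open] ⇒ blocked
  5. G → W → N → Q — W:chain[blocks]; N:chain[open] ⇒ blocked
At least one path is unblocked, so d-separation fails.

No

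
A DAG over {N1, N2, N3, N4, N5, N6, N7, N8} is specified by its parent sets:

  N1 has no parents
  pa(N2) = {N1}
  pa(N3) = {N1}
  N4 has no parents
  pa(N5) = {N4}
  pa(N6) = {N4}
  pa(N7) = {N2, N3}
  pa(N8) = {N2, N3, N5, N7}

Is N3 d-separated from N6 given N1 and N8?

No

We examine all 5 paths between N3 and N6:
Path 1: N3 ← N1 → N2 → N8 ← N5 ← N4 → N6
  N1 is a fork here and N1 is conditioned on, so the path is blocked at N1.
Path 2: N3 ← N1 → N2 → N7 → N8 ← N5 ← N4 → N6
  N1 is a fork here and N1 is conditioned on, so the path is blocked at N1.
Path 3: N3 → N8 ← N5 ← N4 → N6
  N8 is a collider and N8 is conditioned on, which opens it; N5 is a chain and N5 is not conditioned on; N4 is a fork and N4 is not conditioned on — no node blocks this path, so it is active.
Path 4: N3 → N7 ← N2 → N8 ← N5 ← N4 → N6
  N7 is a collider and its descendant N8 is conditioned on, which opens it; N2 is a fork and N2 is not conditioned on; N8 is a collider and N8 is conditioned on, which opens it; N5 is a chain and N5 is not conditioned on; N4 is a fork and N4 is not conditioned on — no node blocks this path, so it is active.
Path 5: N3 → N7 → N8 ← N5 ← N4 → N6
  N7 is a chain and N7 is not conditioned on; N8 is a collider and N8 is conditioned on, which opens it; N5 is a chain and N5 is not conditioned on; N4 is a fork and N4 is not conditioned on — no node blocks this path, so it is active.
Since the path N3 → N8 ← N5 ← N4 → N6 is active, N3 and N6 are not d-separated given {N1, N8}.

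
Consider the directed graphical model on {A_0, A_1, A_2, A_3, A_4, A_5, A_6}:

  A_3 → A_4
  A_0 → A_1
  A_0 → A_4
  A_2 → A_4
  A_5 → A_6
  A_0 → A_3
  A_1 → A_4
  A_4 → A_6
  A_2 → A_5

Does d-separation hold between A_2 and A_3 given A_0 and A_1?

Yes — A_2 and A_3 are d-separated given {A_0, A_1}.

We examine all 6 paths between A_2 and A_3:
Path 1: A_2 → A_4 ← A_1 ← A_0 → A_3
  A_4 is a collider here and neither A_4 nor any of its descendants is conditioned on, so the collider stays closed — the path is blocked at A_4.
Path 2: A_2 → A_4 ← A_3
  A_4 is a collider here and neither A_4 nor any of its descendants is conditioned on, so the collider stays closed — the path is blocked at A_4.
Path 3: A_2 → A_4 ← A_0 → A_3
  A_4 is a collider here and neither A_4 nor any of its descendants is conditioned on, so the collider stays closed — the path is blocked at A_4.
Path 4: A_2 → A_5 → A_6 ← A_4 ← A_1 ← A_0 → A_3
  A_6 is a collider here and neither A_6 nor any of its descendants is conditioned on, so the collider stays closed — the path is blocked at A_6.
Path 5: A_2 → A_5 → A_6 ← A_4 ← A_3
  A_6 is a collider here and neither A_6 nor any of its descendants is conditioned on, so the collider stays closed — the path is blocked at A_6.
Path 6: A_2 → A_5 → A_6 ← A_4 ← A_0 → A_3
  A_6 is a collider here and neither A_6 nor any of its descendants is conditioned on, so the collider stays closed — the path is blocked at A_6.
All paths are blocked; A_2 ⊥ A_3 | {A_0, A_1} holds.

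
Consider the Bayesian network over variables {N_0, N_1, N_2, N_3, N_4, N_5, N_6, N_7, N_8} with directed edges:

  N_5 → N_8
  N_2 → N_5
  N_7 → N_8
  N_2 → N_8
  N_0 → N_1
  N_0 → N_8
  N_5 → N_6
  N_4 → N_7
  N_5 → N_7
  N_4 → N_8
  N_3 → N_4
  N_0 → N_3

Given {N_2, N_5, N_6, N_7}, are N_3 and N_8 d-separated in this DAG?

No

5 paths connect N_3 and N_8; each must be blocked for d-separation to hold:
Path 1: N_3 → N_4 → N_7 → N_8
  N_7 is a chain here and N_7 is conditioned on, so the path is blocked at N_7.
Path 2: N_3 → N_4 → N_7 ← N_5 → N_8
  N_5 is a fork here and N_5 is conditioned on, so the path is blocked at N_5.
Path 3: N_3 → N_4 → N_7 ← N_5 ← N_2 → N_8
  N_5 is a chain here and N_5 is conditioned on, so the path is blocked at N_5.
Path 4: N_3 → N_4 → N_8
  N_4 is a chain and N_4 is not conditioned on — no node blocks this path, so it is active.
Path 5: N_3 ← N_0 → N_8
  N_0 is a fork and N_0 is not conditioned on — no node blocks this path, so it is active.
Since the path N_3 → N_4 → N_8 is active, N_3 and N_8 are not d-separated given {N_2, N_5, N_6, N_7}.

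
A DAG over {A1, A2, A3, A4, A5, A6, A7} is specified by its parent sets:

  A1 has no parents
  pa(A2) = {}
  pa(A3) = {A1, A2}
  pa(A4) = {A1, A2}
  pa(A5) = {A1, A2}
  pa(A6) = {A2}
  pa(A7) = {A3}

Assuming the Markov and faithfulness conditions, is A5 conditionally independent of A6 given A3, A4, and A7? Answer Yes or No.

No — A5 and A6 are not d-separated given {A3, A4, A7}.

We examine all 3 paths between A5 and A6:
  1. A5 ← A1 → A3 ← A2 → A6 — A1:fork[open]; A3:collider[open]; A2:fork[open] ⇒ active
  2. A5 ← A1 → A4 ← A2 → A6 — A1:fork[open]; A4:collider[open]; A2:fork[open] ⇒ active
  3. A5 ← A2 → A6 — A2:fork[open] ⇒ active
At least one path is unblocked, so d-separation fails.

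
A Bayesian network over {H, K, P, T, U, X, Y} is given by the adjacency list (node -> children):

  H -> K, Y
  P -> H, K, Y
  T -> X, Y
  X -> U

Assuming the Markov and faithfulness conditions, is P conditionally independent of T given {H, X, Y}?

No — P and T are not d-separated given {H, X, Y}.

We examine all 3 paths between P and T:
Path 1: P → K ← H → Y ← T
  K is a collider here and neither K nor any of its descendants is conditioned on, so the collider stays closed — the path is blocked at K.
Path 2: P → H → Y ← T
  H is a chain here and H is conditioned on, so the path is blocked at H.
Path 3: P → Y ← T
  Y is a collider and Y is conditioned on, which opens it — no node blocks this path, so it is active.
At least one path is unblocked, so d-separation fails.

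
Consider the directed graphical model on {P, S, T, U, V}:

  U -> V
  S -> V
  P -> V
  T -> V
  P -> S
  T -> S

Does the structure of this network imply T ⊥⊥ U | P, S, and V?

There are 3 undirected paths between T and U; checking each against the conditioning set {P, S, V}:
  1. T → V ← U — V:collider[open] ⇒ active
  2. T → S ← P → V ← U — S:collider[open]; P:fork[blocks]; V:collider[open] ⇒ blocked
  3. T → S → V ← U — S:chain[blocks]; V:collider[open] ⇒ blocked
Since the path T → V ← U is active, T and U are not d-separated given {P, S, V}.

No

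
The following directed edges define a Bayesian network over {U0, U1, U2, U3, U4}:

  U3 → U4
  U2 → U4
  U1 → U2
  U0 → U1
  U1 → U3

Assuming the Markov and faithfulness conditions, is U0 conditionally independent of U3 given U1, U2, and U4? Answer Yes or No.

2 paths connect U0 and U3; each must be blocked for d-separation to hold:
Path 1: U0 → U1 → U2 → U4 ← U3
  U1 is a chain here and U1 is conditioned on, so the path is blocked at U1.
Path 2: U0 → U1 → U3
  U1 is a chain here and U1 is conditioned on, so the path is blocked at U1.
Since every path is blocked, d-separation holds.

Yes — U0 and U3 are d-separated given {U1, U2, U4}.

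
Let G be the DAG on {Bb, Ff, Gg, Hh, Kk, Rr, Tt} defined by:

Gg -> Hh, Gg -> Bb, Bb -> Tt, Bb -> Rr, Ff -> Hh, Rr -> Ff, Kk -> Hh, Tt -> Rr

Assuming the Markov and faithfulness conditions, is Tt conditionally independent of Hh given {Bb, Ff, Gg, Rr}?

Yes

We examine all 4 paths between Tt and Hh:
Path 1: Tt → Rr → Ff → Hh
  Rr is a chain here and Rr is conditioned on, so the path is blocked at Rr.
Path 2: Tt → Rr ← Bb ← Gg → Hh
  Bb is a chain here and Bb is conditioned on, so the path is blocked at Bb.
Path 3: Tt ← Bb ← Gg → Hh
  Bb is a chain here and Bb is conditioned on, so the path is blocked at Bb.
Path 4: Tt ← Bb → Rr → Ff → Hh
  Bb is a fork here and Bb is conditioned on, so the path is blocked at Bb.
All paths are blocked; Tt ⊥ Hh | {Bb, Ff, Gg, Rr} holds.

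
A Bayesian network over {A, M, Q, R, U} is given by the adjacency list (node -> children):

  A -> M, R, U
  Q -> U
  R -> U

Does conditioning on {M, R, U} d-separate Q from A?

There are 2 undirected paths between Q and A; checking each against the conditioning set {M, R, U}:
  1. Q → U ← R ← A — U:collider[open]; R:chain[blocks] ⇒ blocked
  2. Q → U ← A — U:collider[open] ⇒ active
At least one path is unblocked, so d-separation fails.

No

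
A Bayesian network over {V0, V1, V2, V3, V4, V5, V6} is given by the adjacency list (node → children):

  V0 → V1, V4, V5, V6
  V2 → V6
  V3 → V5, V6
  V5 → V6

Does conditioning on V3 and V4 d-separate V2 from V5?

Enumerating the 3 paths from V2 to V5 and testing each for blocking by {V3, V4}:
Path 1: V2 → V6 ← V5
  V6 is a collider here and neither V6 nor any of its descendants is conditioned on, so the collider stays closed — the path is blocked at V6.
Path 2: V2 → V6 ← V3 → V5
  V6 is a collider here and neither V6 nor any of its descendants is conditioned on, so the collider stays closed — the path is blocked at V6.
Path 3: V2 → V6 ← V0 → V5
  V6 is a collider here and neither V6 nor any of its descendants is conditioned on, so the collider stays closed — the path is blocked at V6.
Since every path is blocked, d-separation holds.

Yes — V2 and V5 are d-separated given {V3, V4}.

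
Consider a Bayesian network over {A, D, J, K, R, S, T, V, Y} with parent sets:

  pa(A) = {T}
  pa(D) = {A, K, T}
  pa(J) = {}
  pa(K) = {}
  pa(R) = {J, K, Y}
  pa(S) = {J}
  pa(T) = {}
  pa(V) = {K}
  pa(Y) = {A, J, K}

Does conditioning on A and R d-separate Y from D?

5 paths connect Y and D; each must be blocked for d-separation to hold:
  1. Y ← K → D — K:fork[open] ⇒ active
  2. Y → R ← K → D — R:collider[open]; K:fork[open] ⇒ active
  3. Y ← A → D — A:fork[blocks] ⇒ blocked
  4. Y ← A ← T → D — A:chain[blocks]; T:fork[open] ⇒ blocked
  5. Y ← J → R ← K → D — J:fork[open]; R:collider[open]; K:fork[open] ⇒ active
At least one path is unblocked, so d-separation fails.

No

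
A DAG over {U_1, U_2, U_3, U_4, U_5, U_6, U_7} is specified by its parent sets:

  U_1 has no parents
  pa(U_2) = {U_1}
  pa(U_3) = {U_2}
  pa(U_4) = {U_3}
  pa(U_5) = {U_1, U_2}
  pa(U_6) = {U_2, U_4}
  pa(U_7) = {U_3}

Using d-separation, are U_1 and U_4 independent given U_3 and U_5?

Yes

There are 4 undirected paths between U_1 and U_4; checking each against the conditioning set {U_3, U_5}:
Path 1: U_1 → U_5 ← U_2 → U_6 ← U_4
  U_6 is a collider here and neither U_6 nor any of its descendants is conditioned on, so the collider stays closed — the path is blocked at U_6.
Path 2: U_1 → U_5 ← U_2 → U_3 → U_4
  U_3 is a chain here and U_3 is conditioned on, so the path is blocked at U_3.
Path 3: U_1 → U_2 → U_6 ← U_4
  U_6 is a collider here and neither U_6 nor any of its descendants is conditioned on, so the collider stays closed — the path is blocked at U_6.
Path 4: U_1 → U_2 → U_3 → U_4
  U_3 is a chain here and U_3 is conditioned on, so the path is blocked at U_3.
Every path is blocked, so U_1 and U_4 are d-separated given {U_3, U_5}.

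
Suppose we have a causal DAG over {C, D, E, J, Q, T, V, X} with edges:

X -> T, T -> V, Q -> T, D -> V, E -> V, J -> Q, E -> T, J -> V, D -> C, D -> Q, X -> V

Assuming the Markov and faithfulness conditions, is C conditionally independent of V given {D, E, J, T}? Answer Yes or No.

There are 5 undirected paths between C and V; checking each against the conditioning set {D, E, J, T}:
Path 1: C ← D → Q ← J → V
  D is a fork here and D is conditioned on, so the path is blocked at D.
Path 2: C ← D → Q → T ← E → V
  D is a fork here and D is conditioned on, so the path is blocked at D.
Path 3: C ← D → Q → T ← X → V
  D is a fork here and D is conditioned on, so the path is blocked at D.
Path 4: C ← D → Q → T → V
  D is a fork here and D is conditioned on, so the path is blocked at D.
Path 5: C ← D → V
  D is a fork here and D is conditioned on, so the path is blocked at D.
All paths are blocked; C ⊥ V | {D, E, J, T} holds.

Yes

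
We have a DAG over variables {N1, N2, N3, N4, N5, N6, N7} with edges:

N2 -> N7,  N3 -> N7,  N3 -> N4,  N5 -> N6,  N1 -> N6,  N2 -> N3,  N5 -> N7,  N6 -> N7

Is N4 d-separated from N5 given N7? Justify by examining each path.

There are 4 undirected paths between N4 and N5; checking each against the conditioning set {N7}:
  1. N4 ← N3 ← N2 → N7 ← N6 ← N5 — N3:chain[open]; N2:fork[open]; N7:collider[open]; N6:chain[open] ⇒ active
  2. N4 ← N3 ← N2 → N7 ← N5 — N3:chain[open]; N2:fork[open]; N7:collider[open] ⇒ active
  3. N4 ← N3 → N7 ← N6 ← N5 — N3:fork[open]; N7:collider[open]; N6:chain[open] ⇒ active
  4. N4 ← N3 → N7 ← N5 — N3:fork[open]; N7:collider[open] ⇒ active
Because an active path exists, N4 and N5 are not d-separated.

No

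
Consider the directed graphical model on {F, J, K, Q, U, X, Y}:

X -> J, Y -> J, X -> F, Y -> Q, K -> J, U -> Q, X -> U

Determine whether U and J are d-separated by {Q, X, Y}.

We examine all 2 paths between U and J:
Path 1: U ← X → J
  X is a fork here and X is conditioned on, so the path is blocked at X.
Path 2: U → Q ← Y → J
  Y is a fork here and Y is conditioned on, so the path is blocked at Y.
Since every path is blocked, d-separation holds.

Yes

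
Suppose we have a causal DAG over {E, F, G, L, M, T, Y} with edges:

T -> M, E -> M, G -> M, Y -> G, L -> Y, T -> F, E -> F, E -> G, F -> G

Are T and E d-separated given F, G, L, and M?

Enumerating the 6 paths from T to E and testing each for blocking by {F, G, L, M}:
Path 1: T → M ← G ← E
  G is a chain here and G is conditioned on, so the path is blocked at G.
Path 2: T → M ← G ← F ← E
  G is a chain here and G is conditioned on, so the path is blocked at G.
Path 3: T → M ← E
  M is a collider and M is conditioned on, which opens it — no node blocks this path, so it is active.
Path 4: T → F → G → M ← E
  F is a chain here and F is conditioned on, so the path is blocked at F.
Path 5: T → F → G ← E
  F is a chain here and F is conditioned on, so the path is blocked at F.
Path 6: T → F ← E
  F is a collider and F is conditioned on, which opens it — no node blocks this path, so it is active.
At least one path is unblocked, so d-separation fails.

No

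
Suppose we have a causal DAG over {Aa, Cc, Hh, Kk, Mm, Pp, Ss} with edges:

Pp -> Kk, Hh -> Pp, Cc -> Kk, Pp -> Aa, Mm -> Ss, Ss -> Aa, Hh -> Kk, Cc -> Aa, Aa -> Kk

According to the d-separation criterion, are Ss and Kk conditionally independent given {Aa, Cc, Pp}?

Yes

There are 4 undirected paths between Ss and Kk; checking each against the conditioning set {Aa, Cc, Pp}:
Path 1: Ss → Aa ← Pp ← Hh → Kk
  Pp is a chain here and Pp is conditioned on, so the path is blocked at Pp.
Path 2: Ss → Aa ← Pp → Kk
  Pp is a fork here and Pp is conditioned on, so the path is blocked at Pp.
Path 3: Ss → Aa ← Cc → Kk
  Cc is a fork here and Cc is conditioned on, so the path is blocked at Cc.
Path 4: Ss → Aa → Kk
  Aa is a chain here and Aa is conditioned on, so the path is blocked at Aa.
All paths are blocked; Ss ⊥ Kk | {Aa, Cc, Pp} holds.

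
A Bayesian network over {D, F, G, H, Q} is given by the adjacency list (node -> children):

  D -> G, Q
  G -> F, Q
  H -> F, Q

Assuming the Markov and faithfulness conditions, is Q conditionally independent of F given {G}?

We examine all 3 paths between Q and F:
Path 1: Q ← G → F
  G is a fork here and G is conditioned on, so the path is blocked at G.
Path 2: Q ← D → G → F
  G is a chain here and G is conditioned on, so the path is blocked at G.
Path 3: Q ← H → F
  H is a fork and H is not conditioned on — no node blocks this path, so it is active.
Because an active path exists, Q and F are not d-separated.

No — Q and F are not d-separated given {G}.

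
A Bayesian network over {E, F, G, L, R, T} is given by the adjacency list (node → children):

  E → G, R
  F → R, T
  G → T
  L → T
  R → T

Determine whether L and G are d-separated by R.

Enumerating the 3 paths from L to G and testing each for blocking by {R}:
Path 1: L → T ← F → R ← E → G
  T is a collider here and neither T nor any of its descendants is conditioned on, so the collider stays closed — the path is blocked at T.
Path 2: L → T ← G
  T is a collider here and neither T nor any of its descendants is conditioned on, so the collider stays closed — the path is blocked at T.
Path 3: L → T ← R ← E → G
  T is a collider here and neither T nor any of its descendants is conditioned on, so the collider stays closed — the path is blocked at T.
Every path is blocked, so L and G are d-separated given {R}.

Yes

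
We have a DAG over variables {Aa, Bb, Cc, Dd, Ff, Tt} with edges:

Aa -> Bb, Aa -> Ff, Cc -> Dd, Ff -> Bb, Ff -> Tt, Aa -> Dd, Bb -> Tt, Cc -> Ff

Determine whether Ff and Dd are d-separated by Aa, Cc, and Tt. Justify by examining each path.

There are 4 undirected paths between Ff and Dd; checking each against the conditioning set {Aa, Cc, Tt}:
Path 1: Ff → Tt ← Bb ← Aa → Dd
  Aa is a fork here and Aa is conditioned on, so the path is blocked at Aa.
Path 2: Ff ← Cc → Dd
  Cc is a fork here and Cc is conditioned on, so the path is blocked at Cc.
Path 3: Ff → Bb ← Aa → Dd
  Aa is a fork here and Aa is conditioned on, so the path is blocked at Aa.
Path 4: Ff ← Aa → Dd
  Aa is a fork here and Aa is conditioned on, so the path is blocked at Aa.
Since every path is blocked, d-separation holds.

Yes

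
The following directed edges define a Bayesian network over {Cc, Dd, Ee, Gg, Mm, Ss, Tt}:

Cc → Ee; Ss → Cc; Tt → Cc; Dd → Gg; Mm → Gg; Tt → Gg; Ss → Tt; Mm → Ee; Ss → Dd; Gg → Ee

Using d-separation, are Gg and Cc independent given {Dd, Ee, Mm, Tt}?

There are 6 undirected paths between Gg and Cc; checking each against the conditioning set {Dd, Ee, Mm, Tt}:
Path 1: Gg → Ee ← Cc
  Ee is a collider and Ee is conditioned on, which opens it — no node blocks this path, so it is active.
Path 2: Gg ← Tt → Cc
  Tt is a fork here and Tt is conditioned on, so the path is blocked at Tt.
Path 3: Gg ← Tt ← Ss → Cc
  Tt is a chain here and Tt is conditioned on, so the path is blocked at Tt.
Path 4: Gg ← Dd ← Ss → Cc
  Dd is a chain here and Dd is conditioned on, so the path is blocked at Dd.
Path 5: Gg ← Dd ← Ss → Tt → Cc
  Dd is a chain here and Dd is conditioned on, so the path is blocked at Dd.
Path 6: Gg ← Mm → Ee ← Cc
  Mm is a fork here and Mm is conditioned on, so the path is blocked at Mm.
Since the path Gg → Ee ← Cc is active, Gg and Cc are not d-separated given {Dd, Ee, Mm, Tt}.

No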